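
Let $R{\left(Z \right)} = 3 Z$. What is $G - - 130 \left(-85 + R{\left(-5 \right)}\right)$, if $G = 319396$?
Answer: $306396$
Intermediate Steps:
$G - - 130 \left(-85 + R{\left(-5 \right)}\right) = 319396 - - 130 \left(-85 + 3 \left(-5\right)\right) = 319396 - - 130 \left(-85 - 15\right) = 319396 - \left(-130\right) \left(-100\right) = 319396 - 13000 = 306396$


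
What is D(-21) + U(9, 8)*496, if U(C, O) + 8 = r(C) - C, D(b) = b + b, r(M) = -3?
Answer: -9962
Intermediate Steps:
D(b) = 2*b
U(C, O) = -11 - C (U(C, O) = -8 + (-3 - C) = -11 - C)
D(-21) + U(9, 8)*496 = 2*(-21) + (-11 - 1*9)*496 = -42 + (-11 - 9)*496 = -42 - 20*496 = -42 - 9920 = -9962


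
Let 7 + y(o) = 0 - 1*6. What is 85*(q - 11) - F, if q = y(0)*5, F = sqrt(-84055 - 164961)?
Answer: -6460 - 2*I*sqrt(62254) ≈ -6460.0 - 499.02*I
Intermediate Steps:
y(o) = -13 (y(o) = -7 + (0 - 1*6) = -7 + (0 - 6) = -7 - 6 = -13)
F = 2*I*sqrt(62254) (F = sqrt(-249016) = 2*I*sqrt(62254) ≈ 499.02*I)
q = -65 (q = -13*5 = -65)
85*(q - 11) - F = 85*(-65 - 11) - 2*I*sqrt(62254) = 85*(-76) - 2*I*sqrt(62254) = -6460 - 2*I*sqrt(62254)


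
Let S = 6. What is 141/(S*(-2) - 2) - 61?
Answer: -995/14 ≈ -71.071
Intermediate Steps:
141/(S*(-2) - 2) - 61 = 141/(6*(-2) - 2) - 61 = 141/(-12 - 2) - 61 = 141/(-14) - 61 = -1/14*141 - 61 = -141/14 - 61 = -995/14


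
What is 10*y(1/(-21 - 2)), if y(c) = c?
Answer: -10/23 ≈ -0.43478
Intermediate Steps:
10*y(1/(-21 - 2)) = 10/(-21 - 2) = 10/(-23) = 10*(-1/23) = -10/23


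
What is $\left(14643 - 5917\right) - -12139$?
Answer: $20865$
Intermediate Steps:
$\left(14643 - 5917\right) - -12139 = 8726 + 12139 = 20865$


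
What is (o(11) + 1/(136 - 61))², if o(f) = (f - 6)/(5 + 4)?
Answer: 16384/50625 ≈ 0.32363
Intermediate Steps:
o(f) = -⅔ + f/9 (o(f) = (-6 + f)/9 = (-6 + f)*(⅑) = -⅔ + f/9)
(o(11) + 1/(136 - 61))² = ((-⅔ + (⅑)*11) + 1/(136 - 61))² = ((-⅔ + 11/9) + 1/75)² = (5/9 + 1/75)² = (128/225)² = 16384/50625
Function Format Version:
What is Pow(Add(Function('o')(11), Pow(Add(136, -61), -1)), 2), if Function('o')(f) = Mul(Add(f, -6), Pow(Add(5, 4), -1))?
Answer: Rational(16384, 50625) ≈ 0.32363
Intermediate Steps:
Function('o')(f) = Add(Rational(-2, 3), Mul(Rational(1, 9), f)) (Function('o')(f) = Mul(Add(-6, f), Pow(9, -1)) = Mul(Add(-6, f), Rational(1, 9)) = Add(Rational(-2, 3), Mul(Rational(1, 9), f)))
Pow(Add(Function('o')(11), Pow(Add(136, -61), -1)), 2) = Pow(Add(Add(Rational(-2, 3), Mul(Rational(1, 9), 11)), Pow(Add(136, -61), -1)), 2) = Pow(Add(Add(Rational(-2, 3), Rational(11, 9)), Pow(75, -1)), 2) = Pow(Add(Rational(5, 9), Rational(1, 75)), 2) = Pow(Rational(128, 225), 2) = Rational(16384, 50625)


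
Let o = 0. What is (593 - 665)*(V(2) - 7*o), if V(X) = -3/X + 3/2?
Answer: 0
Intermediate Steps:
V(X) = 3/2 - 3/X (V(X) = -3/X + 3*(½) = -3/X + 3/2 = 3/2 - 3/X)
(593 - 665)*(V(2) - 7*o) = (593 - 665)*((3/2 - 3/2) - 7*0) = -72*((3/2 - 3*½) + 0) = -72*((3/2 - 3/2) + 0) = -72*(0 + 0) = -72*0 = 0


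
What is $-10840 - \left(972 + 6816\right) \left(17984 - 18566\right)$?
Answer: $4521776$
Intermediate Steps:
$-10840 - \left(972 + 6816\right) \left(17984 - 18566\right) = -10840 - 7788 \left(-582\right) = -10840 - -4532616 = -10840 + 4532616 = 4521776$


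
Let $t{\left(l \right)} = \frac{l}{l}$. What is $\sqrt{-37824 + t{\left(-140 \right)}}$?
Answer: $i \sqrt{37823} \approx 194.48 i$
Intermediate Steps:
$t{\left(l \right)} = 1$
$\sqrt{-37824 + t{\left(-140 \right)}} = \sqrt{-37824 + 1} = \sqrt{-37823} = i \sqrt{37823}$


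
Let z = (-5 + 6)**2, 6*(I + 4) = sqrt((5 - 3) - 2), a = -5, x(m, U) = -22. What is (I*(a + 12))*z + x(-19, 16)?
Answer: -50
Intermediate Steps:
I = -4 (I = -4 + sqrt((5 - 3) - 2)/6 = -4 + sqrt(2 - 2)/6 = -4 + sqrt(0)/6 = -4 + (1/6)*0 = -4 + 0 = -4)
z = 1 (z = 1**2 = 1)
(I*(a + 12))*z + x(-19, 16) = -4*(-5 + 12)*1 - 22 = -4*7*1 - 22 = -28*1 - 22 = -28 - 22 = -50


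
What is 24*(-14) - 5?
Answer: -341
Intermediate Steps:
24*(-14) - 5 = -336 - 5 = -341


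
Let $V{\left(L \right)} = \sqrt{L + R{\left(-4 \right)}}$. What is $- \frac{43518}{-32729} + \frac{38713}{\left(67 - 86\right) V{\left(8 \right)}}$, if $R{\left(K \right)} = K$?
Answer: $- \frac{1265384093}{1243702} \approx -1017.4$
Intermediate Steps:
$V{\left(L \right)} = \sqrt{-4 + L}$ ($V{\left(L \right)} = \sqrt{L - 4} = \sqrt{-4 + L}$)
$- \frac{43518}{-32729} + \frac{38713}{\left(67 - 86\right) V{\left(8 \right)}} = - \frac{43518}{-32729} + \frac{38713}{\left(67 - 86\right) \sqrt{-4 + 8}} = \left(-43518\right) \left(- \frac{1}{32729}\right) + \frac{38713}{\left(-19\right) \sqrt{4}} = \frac{43518}{32729} + \frac{38713}{\left(-19\right) 2} = \frac{43518}{32729} + \frac{38713}{-38} = \frac{43518}{32729} + 38713 \left(- \frac{1}{38}\right) = \frac{43518}{32729} - \frac{38713}{38} = - \frac{1265384093}{1243702}$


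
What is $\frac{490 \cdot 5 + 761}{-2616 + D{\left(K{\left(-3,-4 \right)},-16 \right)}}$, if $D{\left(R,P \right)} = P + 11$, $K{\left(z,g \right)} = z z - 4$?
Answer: $- \frac{3211}{2621} \approx -1.2251$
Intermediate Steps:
$K{\left(z,g \right)} = -4 + z^{2}$ ($K{\left(z,g \right)} = z^{2} - 4 = -4 + z^{2}$)
$D{\left(R,P \right)} = 11 + P$
$\frac{490 \cdot 5 + 761}{-2616 + D{\left(K{\left(-3,-4 \right)},-16 \right)}} = \frac{490 \cdot 5 + 761}{-2616 + \left(11 - 16\right)} = \frac{2450 + 761}{-2616 - 5} = \frac{3211}{-2621} = 3211 \left(- \frac{1}{2621}\right) = - \frac{3211}{2621}$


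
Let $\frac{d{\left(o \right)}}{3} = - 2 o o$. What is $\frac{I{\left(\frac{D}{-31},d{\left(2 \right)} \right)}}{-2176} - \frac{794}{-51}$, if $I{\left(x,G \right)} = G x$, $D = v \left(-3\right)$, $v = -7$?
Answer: $\frac{23155}{1488} \approx 15.561$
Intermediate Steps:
$D = 21$ ($D = \left(-7\right) \left(-3\right) = 21$)
$d{\left(o \right)} = - 6 o^{2}$ ($d{\left(o \right)} = 3 - 2 o o = 3 \left(- 2 o^{2}\right) = - 6 o^{2}$)
$\frac{I{\left(\frac{D}{-31},d{\left(2 \right)} \right)}}{-2176} - \frac{794}{-51} = \frac{- 6 \cdot 2^{2} \frac{21}{-31}}{-2176} - \frac{794}{-51} = \left(-6\right) 4 \cdot 21 \left(- \frac{1}{31}\right) \left(- \frac{1}{2176}\right) - - \frac{794}{51} = \left(-24\right) \left(- \frac{21}{31}\right) \left(- \frac{1}{2176}\right) + \frac{794}{51} = \frac{504}{31} \left(- \frac{1}{2176}\right) + \frac{794}{51} = - \frac{63}{8432} + \frac{794}{51} = \frac{23155}{1488}$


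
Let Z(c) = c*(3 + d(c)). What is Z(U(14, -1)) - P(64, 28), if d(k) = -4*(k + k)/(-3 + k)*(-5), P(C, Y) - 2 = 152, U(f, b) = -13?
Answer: -1231/2 ≈ -615.50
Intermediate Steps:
P(C, Y) = 154 (P(C, Y) = 2 + 152 = 154)
d(k) = 40*k/(-3 + k) (d(k) = -4*2*k/(-3 + k)*(-5) = -8*k/(-3 + k)*(-5) = 40*k/(-3 + k))
Z(c) = c*(3 + 40*c/(-3 + c))
Z(U(14, -1)) - P(64, 28) = -13*(-9 + 43*(-13))/(-3 - 13) - 1*154 = -13*(-9 - 559)/(-16) - 154 = -13*(-1/16)*(-568) - 154 = -923/2 - 154 = -1231/2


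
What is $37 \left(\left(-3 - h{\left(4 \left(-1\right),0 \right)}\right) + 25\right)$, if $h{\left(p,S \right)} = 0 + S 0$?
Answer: $814$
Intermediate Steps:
$h{\left(p,S \right)} = 0$ ($h{\left(p,S \right)} = 0 + 0 = 0$)
$37 \left(\left(-3 - h{\left(4 \left(-1\right),0 \right)}\right) + 25\right) = 37 \left(\left(-3 - 0\right) + 25\right) = 37 \left(\left(-3 + 0\right) + 25\right) = 37 \left(-3 + 25\right) = 37 \cdot 22 = 814$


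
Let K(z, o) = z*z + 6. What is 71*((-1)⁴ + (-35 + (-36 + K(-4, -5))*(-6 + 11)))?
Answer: -7384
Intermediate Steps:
K(z, o) = 6 + z² (K(z, o) = z² + 6 = 6 + z²)
71*((-1)⁴ + (-35 + (-36 + K(-4, -5))*(-6 + 11))) = 71*((-1)⁴ + (-35 + (-36 + (6 + (-4)²))*(-6 + 11))) = 71*(1 + (-35 + (-36 + (6 + 16))*5)) = 71*(1 + (-35 + (-36 + 22)*5)) = 71*(1 + (-35 - 14*5)) = 71*(1 + (-35 - 70)) = 71*(1 - 105) = 71*(-104) = -7384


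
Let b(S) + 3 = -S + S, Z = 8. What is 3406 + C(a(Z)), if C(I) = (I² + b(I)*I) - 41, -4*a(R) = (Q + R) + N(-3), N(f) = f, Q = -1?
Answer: 3369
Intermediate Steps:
b(S) = -3 (b(S) = -3 + (-S + S) = -3 + 0 = -3)
a(R) = 1 - R/4 (a(R) = -((-1 + R) - 3)/4 = -(-4 + R)/4 = 1 - R/4)
C(I) = -41 + I² - 3*I (C(I) = (I² - 3*I) - 41 = -41 + I² - 3*I)
3406 + C(a(Z)) = 3406 + (-41 + (1 - ¼*8)² - 3*(1 - ¼*8)) = 3406 + (-41 + (1 - 2)² - 3*(1 - 2)) = 3406 + (-41 + (-1)² - 3*(-1)) = 3406 + (-41 + 1 + 3) = 3406 - 37 = 3369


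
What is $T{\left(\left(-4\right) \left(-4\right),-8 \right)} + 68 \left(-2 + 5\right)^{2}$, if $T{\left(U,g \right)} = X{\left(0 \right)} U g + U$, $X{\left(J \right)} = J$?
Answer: $628$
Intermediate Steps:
$T{\left(U,g \right)} = U$ ($T{\left(U,g \right)} = 0 U g + U = 0 g + U = 0 + U = U$)
$T{\left(\left(-4\right) \left(-4\right),-8 \right)} + 68 \left(-2 + 5\right)^{2} = \left(-4\right) \left(-4\right) + 68 \left(-2 + 5\right)^{2} = 16 + 68 \cdot 3^{2} = 16 + 68 \cdot 9 = 16 + 612 = 628$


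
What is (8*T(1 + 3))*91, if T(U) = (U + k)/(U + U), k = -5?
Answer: -91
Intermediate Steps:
T(U) = (-5 + U)/(2*U) (T(U) = (U - 5)/(U + U) = (-5 + U)/((2*U)) = (-5 + U)*(1/(2*U)) = (-5 + U)/(2*U))
(8*T(1 + 3))*91 = (8*((-5 + (1 + 3))/(2*(1 + 3))))*91 = (8*((1/2)*(-5 + 4)/4))*91 = (8*((1/2)*(1/4)*(-1)))*91 = (8*(-1/8))*91 = -1*91 = -91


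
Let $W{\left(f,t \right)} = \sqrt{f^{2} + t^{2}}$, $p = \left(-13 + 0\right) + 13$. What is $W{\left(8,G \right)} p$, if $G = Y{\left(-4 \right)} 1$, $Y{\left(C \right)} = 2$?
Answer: $0$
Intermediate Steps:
$G = 2$ ($G = 2 \cdot 1 = 2$)
$p = 0$ ($p = -13 + 13 = 0$)
$W{\left(8,G \right)} p = \sqrt{8^{2} + 2^{2}} \cdot 0 = \sqrt{64 + 4} \cdot 0 = \sqrt{68} \cdot 0 = 2 \sqrt{17} \cdot 0 = 0$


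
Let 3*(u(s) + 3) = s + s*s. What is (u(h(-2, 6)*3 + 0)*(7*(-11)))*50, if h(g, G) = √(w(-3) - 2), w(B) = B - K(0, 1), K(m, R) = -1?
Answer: 57750 - 7700*I ≈ 57750.0 - 7700.0*I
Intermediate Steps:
w(B) = 1 + B (w(B) = B - 1*(-1) = B + 1 = 1 + B)
h(g, G) = 2*I (h(g, G) = √((1 - 3) - 2) = √(-2 - 2) = √(-4) = 2*I)
u(s) = -3 + s/3 + s²/3 (u(s) = -3 + (s + s*s)/3 = -3 + (s + s²)/3 = -3 + (s/3 + s²/3) = -3 + s/3 + s²/3)
(u(h(-2, 6)*3 + 0)*(7*(-11)))*50 = ((-3 + ((2*I)*3 + 0)/3 + ((2*I)*3 + 0)²/3)*(7*(-11)))*50 = ((-3 + (6*I + 0)/3 + (6*I + 0)²/3)*(-77))*50 = ((-3 + (6*I)/3 + (6*I)²/3)*(-77))*50 = ((-3 + 2*I + (⅓)*(-36))*(-77))*50 = ((-3 + 2*I - 12)*(-77))*50 = ((-15 + 2*I)*(-77))*50 = (1155 - 154*I)*50 = 57750 - 7700*I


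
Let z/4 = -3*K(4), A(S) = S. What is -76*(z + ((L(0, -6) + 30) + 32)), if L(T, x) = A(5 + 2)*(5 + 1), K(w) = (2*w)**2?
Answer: 50464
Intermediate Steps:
K(w) = 4*w**2
L(T, x) = 42 (L(T, x) = (5 + 2)*(5 + 1) = 7*6 = 42)
z = -768 (z = 4*(-12*4**2) = 4*(-12*16) = 4*(-3*64) = 4*(-192) = -768)
-76*(z + ((L(0, -6) + 30) + 32)) = -76*(-768 + ((42 + 30) + 32)) = -76*(-768 + (72 + 32)) = -76*(-768 + 104) = -76*(-664) = 50464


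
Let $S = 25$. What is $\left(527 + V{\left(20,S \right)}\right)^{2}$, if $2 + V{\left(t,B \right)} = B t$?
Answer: $1050625$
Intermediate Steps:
$V{\left(t,B \right)} = -2 + B t$
$\left(527 + V{\left(20,S \right)}\right)^{2} = \left(527 + \left(-2 + 25 \cdot 20\right)\right)^{2} = \left(527 + \left(-2 + 500\right)\right)^{2} = \left(527 + 498\right)^{2} = 1025^{2} = 1050625$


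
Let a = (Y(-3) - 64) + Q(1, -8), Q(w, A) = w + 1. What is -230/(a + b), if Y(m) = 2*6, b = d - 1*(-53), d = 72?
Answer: -46/15 ≈ -3.0667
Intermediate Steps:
Q(w, A) = 1 + w
b = 125 (b = 72 - 1*(-53) = 72 + 53 = 125)
Y(m) = 12
a = -50 (a = (12 - 64) + (1 + 1) = -52 + 2 = -50)
-230/(a + b) = -230/(-50 + 125) = -230/75 = -230*1/75 = -46/15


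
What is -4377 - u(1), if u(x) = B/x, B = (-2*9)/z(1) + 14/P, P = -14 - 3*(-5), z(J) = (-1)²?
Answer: -4373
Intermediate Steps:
z(J) = 1
P = 1 (P = -14 + 15 = 1)
B = -4 (B = -2*9/1 + 14/1 = -18*1 + 14*1 = -18 + 14 = -4)
u(x) = -4/x
-4377 - u(1) = -4377 - (-4)/1 = -4377 - (-4) = -4377 - 1*(-4) = -4377 + 4 = -4373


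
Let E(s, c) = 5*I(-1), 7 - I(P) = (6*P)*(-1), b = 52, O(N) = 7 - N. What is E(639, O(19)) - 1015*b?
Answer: -52775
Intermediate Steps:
I(P) = 7 + 6*P (I(P) = 7 - 6*P*(-1) = 7 - (-6)*P = 7 + 6*P)
E(s, c) = 5 (E(s, c) = 5*(7 + 6*(-1)) = 5*(7 - 6) = 5*1 = 5)
E(639, O(19)) - 1015*b = 5 - 1015*52 = 5 - 1*52780 = 5 - 52780 = -52775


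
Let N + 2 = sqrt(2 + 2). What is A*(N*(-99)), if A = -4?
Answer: 0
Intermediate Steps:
N = 0 (N = -2 + sqrt(2 + 2) = -2 + sqrt(4) = -2 + 2 = 0)
A*(N*(-99)) = -0*(-99) = -4*0 = 0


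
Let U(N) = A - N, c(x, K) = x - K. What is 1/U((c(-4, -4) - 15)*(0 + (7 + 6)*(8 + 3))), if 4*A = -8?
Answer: 1/2143 ≈ 0.00046664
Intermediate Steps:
A = -2 (A = (¼)*(-8) = -2)
U(N) = -2 - N
1/U((c(-4, -4) - 15)*(0 + (7 + 6)*(8 + 3))) = 1/(-2 - ((-4 - 1*(-4)) - 15)*(0 + (7 + 6)*(8 + 3))) = 1/(-2 - ((-4 + 4) - 15)*(0 + 13*11)) = 1/(-2 - (0 - 15)*(0 + 143)) = 1/(-2 - (-15)*143) = 1/(-2 - 1*(-2145)) = 1/(-2 + 2145) = 1/2143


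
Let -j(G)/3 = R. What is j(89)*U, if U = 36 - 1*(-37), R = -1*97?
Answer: 21243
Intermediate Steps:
R = -97
j(G) = 291 (j(G) = -3*(-97) = 291)
U = 73 (U = 36 + 37 = 73)
j(89)*U = 291*73 = 21243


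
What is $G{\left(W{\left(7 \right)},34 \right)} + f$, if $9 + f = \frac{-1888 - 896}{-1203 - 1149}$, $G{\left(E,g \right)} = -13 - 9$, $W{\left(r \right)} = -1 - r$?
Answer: $- \frac{1461}{49} \approx -29.816$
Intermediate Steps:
$G{\left(E,g \right)} = -22$
$f = - \frac{383}{49}$ ($f = -9 + \frac{-1888 - 896}{-1203 - 1149} = -9 - \frac{2784}{-2352} = -9 - - \frac{58}{49} = -9 + \frac{58}{49} = - \frac{383}{49} \approx -7.8163$)
$G{\left(W{\left(7 \right)},34 \right)} + f = -22 - \frac{383}{49} = - \frac{1461}{49}$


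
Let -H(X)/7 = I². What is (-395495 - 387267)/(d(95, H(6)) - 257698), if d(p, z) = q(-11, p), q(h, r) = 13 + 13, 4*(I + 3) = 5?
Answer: 391381/128836 ≈ 3.0378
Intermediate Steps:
I = -7/4 (I = -3 + (¼)*5 = -3 + 5/4 = -7/4 ≈ -1.7500)
q(h, r) = 26
H(X) = -343/16 (H(X) = -7*(-7/4)² = -7*49/16 = -343/16)
d(p, z) = 26
(-395495 - 387267)/(d(95, H(6)) - 257698) = (-395495 - 387267)/(26 - 257698) = -782762/(-257672) = -782762*(-1/257672) = 391381/128836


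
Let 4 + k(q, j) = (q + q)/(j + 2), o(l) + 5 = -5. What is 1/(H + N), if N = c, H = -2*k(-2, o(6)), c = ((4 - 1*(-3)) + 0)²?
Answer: 1/56 ≈ 0.017857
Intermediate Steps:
o(l) = -10 (o(l) = -5 - 5 = -10)
k(q, j) = -4 + 2*q/(2 + j) (k(q, j) = -4 + (q + q)/(j + 2) = -4 + (2*q)/(2 + j) = -4 + 2*q/(2 + j))
c = 49 (c = ((4 + 3) + 0)² = (7 + 0)² = 7² = 49)
H = 7 (H = -4*(-4 - 2 - 2*(-10))/(2 - 10) = -4*(-4 - 2 + 20)/(-8) = -4*(-1)*14/8 = -2*(-7/2) = 7)
N = 49
1/(H + N) = 1/(7 + 49) = 1/56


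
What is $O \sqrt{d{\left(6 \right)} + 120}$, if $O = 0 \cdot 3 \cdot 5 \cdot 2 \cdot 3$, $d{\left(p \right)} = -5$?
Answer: $0$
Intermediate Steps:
$O = 0$ ($O = 0 \cdot 15 \cdot 2 \cdot 3 = 0 \cdot 30 \cdot 3 = 0 \cdot 3 = 0$)
$O \sqrt{d{\left(6 \right)} + 120} = 0 \sqrt{-5 + 120} = 0 \sqrt{115} = 0$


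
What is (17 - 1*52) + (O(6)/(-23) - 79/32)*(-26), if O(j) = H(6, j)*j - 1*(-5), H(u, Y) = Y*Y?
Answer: 102677/368 ≈ 279.01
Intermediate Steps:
H(u, Y) = Y**2
O(j) = 5 + j**3 (O(j) = j**2*j - 1*(-5) = j**3 + 5 = 5 + j**3)
(17 - 1*52) + (O(6)/(-23) - 79/32)*(-26) = (17 - 1*52) + ((5 + 6**3)/(-23) - 79/32)*(-26) = (17 - 52) + ((5 + 216)*(-1/23) - 79*1/32)*(-26) = -35 + (221*(-1/23) - 79/32)*(-26) = -35 + (-221/23 - 79/32)*(-26) = -35 - 8889/736*(-26) = -35 + 115557/368 = 102677/368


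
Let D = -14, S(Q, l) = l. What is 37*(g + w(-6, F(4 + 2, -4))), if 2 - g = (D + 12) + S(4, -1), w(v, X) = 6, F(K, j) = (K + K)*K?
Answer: 407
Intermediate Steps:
F(K, j) = 2*K² (F(K, j) = (2*K)*K = 2*K²)
g = 5 (g = 2 - ((-14 + 12) - 1) = 2 - (-2 - 1) = 2 - 1*(-3) = 2 + 3 = 5)
37*(g + w(-6, F(4 + 2, -4))) = 37*(5 + 6) = 37*11 = 407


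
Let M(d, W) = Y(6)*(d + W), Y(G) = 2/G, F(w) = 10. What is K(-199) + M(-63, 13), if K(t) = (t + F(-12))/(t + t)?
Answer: -19333/1194 ≈ -16.192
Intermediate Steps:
M(d, W) = W/3 + d/3 (M(d, W) = (2/6)*(d + W) = (2*(⅙))*(W + d) = (W + d)/3 = W/3 + d/3)
K(t) = (10 + t)/(2*t) (K(t) = (t + 10)/(t + t) = (10 + t)/((2*t)) = (10 + t)*(1/(2*t)) = (10 + t)/(2*t))
K(-199) + M(-63, 13) = (½)*(10 - 199)/(-199) + ((⅓)*13 + (⅓)*(-63)) = (½)*(-1/199)*(-189) + (13/3 - 21) = 189/398 - 50/3 = -19333/1194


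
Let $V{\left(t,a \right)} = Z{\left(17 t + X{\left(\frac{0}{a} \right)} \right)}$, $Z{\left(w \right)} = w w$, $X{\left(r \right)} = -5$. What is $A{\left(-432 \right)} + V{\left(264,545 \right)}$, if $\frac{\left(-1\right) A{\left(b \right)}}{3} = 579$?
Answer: $20095552$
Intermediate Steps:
$A{\left(b \right)} = -1737$ ($A{\left(b \right)} = \left(-3\right) 579 = -1737$)
$Z{\left(w \right)} = w^{2}$
$V{\left(t,a \right)} = \left(-5 + 17 t\right)^{2}$ ($V{\left(t,a \right)} = \left(17 t - 5\right)^{2} = \left(-5 + 17 t\right)^{2}$)
$A{\left(-432 \right)} + V{\left(264,545 \right)} = -1737 + \left(-5 + 17 \cdot 264\right)^{2} = -1737 + \left(-5 + 4488\right)^{2} = -1737 + 4483^{2} = -1737 + 20097289 = 20095552$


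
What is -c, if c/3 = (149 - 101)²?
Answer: -6912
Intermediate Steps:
c = 6912 (c = 3*(149 - 101)² = 3*48² = 3*2304 = 6912)
-c = -1*6912 = -6912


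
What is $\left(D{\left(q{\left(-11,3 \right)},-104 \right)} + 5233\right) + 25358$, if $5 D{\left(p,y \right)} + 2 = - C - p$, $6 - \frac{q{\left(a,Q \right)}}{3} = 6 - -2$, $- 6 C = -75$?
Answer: $\frac{305893}{10} \approx 30589.0$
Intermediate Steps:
$C = \frac{25}{2}$ ($C = \left(- \frac{1}{6}\right) \left(-75\right) = \frac{25}{2} \approx 12.5$)
$q{\left(a,Q \right)} = -6$ ($q{\left(a,Q \right)} = 18 - 3 \left(6 - -2\right) = 18 - 3 \left(6 + 2\right) = 18 - 24 = -6$)
$D{\left(p,y \right)} = - \frac{29}{10} - \frac{p}{5}$ ($D{\left(p,y \right)} = - \frac{2}{5} + \frac{\left(-1\right) \frac{25}{2} - p}{5} = - \frac{2}{5} + \frac{- \frac{25}{2} - p}{5} = - \frac{2}{5} - \left(\frac{5}{2} + \frac{p}{5}\right) = - \frac{29}{10} - \frac{p}{5}$)
$\left(D{\left(q{\left(-11,3 \right)},-104 \right)} + 5233\right) + 25358 = \left(\left(- \frac{29}{10} - - \frac{6}{5}\right) + 5233\right) + 25358 = \left(\left(- \frac{29}{10} + \frac{6}{5}\right) + 5233\right) + 25358 = \left(- \frac{17}{10} + 5233\right) + 25358 = \frac{52313}{10} + 25358 = \frac{305893}{10}$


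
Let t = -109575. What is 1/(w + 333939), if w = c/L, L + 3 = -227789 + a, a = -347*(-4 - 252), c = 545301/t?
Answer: 1691838000/564970689942589 ≈ 2.9946e-6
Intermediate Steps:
c = -60589/12175 (c = 545301/(-109575) = 545301*(-1/109575) = -60589/12175 ≈ -4.9765)
a = 88832 (a = -347*(-256) = 88832)
L = -138960 (L = -3 + (-227789 + 88832) = -3 - 138957 = -138960)
w = 60589/1691838000 (w = -60589/12175/(-138960) = -60589/12175*(-1/138960) = 60589/1691838000 ≈ 3.5813e-5)
1/(w + 333939) = 1/(60589/1691838000 + 333939) = 1/(564970689942589/1691838000) = 1691838000/564970689942589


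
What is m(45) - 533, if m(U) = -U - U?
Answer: -623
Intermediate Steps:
m(U) = -2*U
m(45) - 533 = -2*45 - 533 = -90 - 533 = -623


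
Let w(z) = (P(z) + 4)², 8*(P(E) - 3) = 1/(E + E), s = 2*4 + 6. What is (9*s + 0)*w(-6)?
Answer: 3151687/512 ≈ 6155.6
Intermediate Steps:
s = 14 (s = 8 + 6 = 14)
P(E) = 3 + 1/(16*E) (P(E) = 3 + 1/(8*(E + E)) = 3 + 1/(8*((2*E))) = 3 + (1/(2*E))/8 = 3 + 1/(16*E))
w(z) = (7 + 1/(16*z))² (w(z) = ((3 + 1/(16*z)) + 4)² = (7 + 1/(16*z))²)
(9*s + 0)*w(-6) = (9*14 + 0)*((1/256)*(1 + 112*(-6))²/(-6)²) = (126 + 0)*((1/256)*(1/36)*(1 - 672)²) = 126*((1/256)*(1/36)*(-671)²) = 126*((1/256)*(1/36)*450241) = 126*(450241/9216) = 3151687/512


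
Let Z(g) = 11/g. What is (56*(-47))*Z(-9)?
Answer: 28952/9 ≈ 3216.9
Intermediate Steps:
(56*(-47))*Z(-9) = (56*(-47))*(11/(-9)) = -28952*(-1)/9 = -2632*(-11/9) = 28952/9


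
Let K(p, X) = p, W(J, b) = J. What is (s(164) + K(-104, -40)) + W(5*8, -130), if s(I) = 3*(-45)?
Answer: -199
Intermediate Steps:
s(I) = -135
(s(164) + K(-104, -40)) + W(5*8, -130) = (-135 - 104) + 5*8 = -239 + 40 = -199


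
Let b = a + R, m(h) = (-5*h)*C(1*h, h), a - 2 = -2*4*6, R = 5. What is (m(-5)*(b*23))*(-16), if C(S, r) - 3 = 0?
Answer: 1131600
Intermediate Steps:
C(S, r) = 3 (C(S, r) = 3 + 0 = 3)
a = -46 (a = 2 - 2*4*6 = 2 - 8*6 = 2 - 48 = -46)
m(h) = -15*h (m(h) = -5*h*3 = -15*h)
b = -41 (b = -46 + 5 = -41)
(m(-5)*(b*23))*(-16) = ((-15*(-5))*(-41*23))*(-16) = (75*(-943))*(-16) = -70725*(-16) = 1131600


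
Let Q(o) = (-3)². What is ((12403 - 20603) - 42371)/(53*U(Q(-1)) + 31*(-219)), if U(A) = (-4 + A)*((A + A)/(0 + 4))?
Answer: 33714/3731 ≈ 9.0362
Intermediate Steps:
Q(o) = 9
U(A) = A*(-4 + A)/2 (U(A) = (-4 + A)*((2*A)/4) = (-4 + A)*((2*A)*(¼)) = (-4 + A)*(A/2) = A*(-4 + A)/2)
((12403 - 20603) - 42371)/(53*U(Q(-1)) + 31*(-219)) = ((12403 - 20603) - 42371)/(53*((½)*9*(-4 + 9)) + 31*(-219)) = (-8200 - 42371)/(53*((½)*9*5) - 6789) = -50571/(53*(45/2) - 6789) = -50571/(2385/2 - 6789) = -50571/(-11193/2) = -50571*(-2/11193) = 33714/3731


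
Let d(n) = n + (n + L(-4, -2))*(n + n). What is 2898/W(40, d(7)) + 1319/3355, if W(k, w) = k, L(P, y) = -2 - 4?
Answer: 195511/2684 ≈ 72.843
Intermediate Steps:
L(P, y) = -6
d(n) = n + 2*n*(-6 + n) (d(n) = n + (n - 6)*(n + n) = n + (-6 + n)*(2*n) = n + 2*n*(-6 + n))
2898/W(40, d(7)) + 1319/3355 = 2898/40 + 1319/3355 = 2898*(1/40) + 1319*(1/3355) = 1449/20 + 1319/3355 = 195511/2684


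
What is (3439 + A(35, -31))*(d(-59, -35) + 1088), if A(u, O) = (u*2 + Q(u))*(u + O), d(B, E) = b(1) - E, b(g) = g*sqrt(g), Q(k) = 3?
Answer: 4193644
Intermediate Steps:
b(g) = g**(3/2)
d(B, E) = 1 - E (d(B, E) = 1**(3/2) - E = 1 - E)
A(u, O) = (3 + 2*u)*(O + u) (A(u, O) = (u*2 + 3)*(u + O) = (2*u + 3)*(O + u) = (3 + 2*u)*(O + u))
(3439 + A(35, -31))*(d(-59, -35) + 1088) = (3439 + (2*35**2 + 3*(-31) + 3*35 + 2*(-31)*35))*((1 - 1*(-35)) + 1088) = (3439 + (2*1225 - 93 + 105 - 2170))*((1 + 35) + 1088) = (3439 + (2450 - 93 + 105 - 2170))*(36 + 1088) = (3439 + 292)*1124 = 3731*1124 = 4193644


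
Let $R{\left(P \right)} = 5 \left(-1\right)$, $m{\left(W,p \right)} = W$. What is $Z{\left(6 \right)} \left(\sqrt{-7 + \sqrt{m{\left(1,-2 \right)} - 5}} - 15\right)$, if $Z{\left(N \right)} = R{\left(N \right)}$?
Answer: $75 - 5 \sqrt{-7 + 2 i} \approx 73.129 - 13.36 i$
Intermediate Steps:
$R{\left(P \right)} = -5$
$Z{\left(N \right)} = -5$
$Z{\left(6 \right)} \left(\sqrt{-7 + \sqrt{m{\left(1,-2 \right)} - 5}} - 15\right) = - 5 \left(\sqrt{-7 + \sqrt{1 - 5}} - 15\right) = - 5 \left(\sqrt{-7 + \sqrt{-4}} - 15\right) = - 5 \left(\sqrt{-7 + 2 i} - 15\right) = - 5 \left(-15 + \sqrt{-7 + 2 i}\right) = 75 - 5 \sqrt{-7 + 2 i}$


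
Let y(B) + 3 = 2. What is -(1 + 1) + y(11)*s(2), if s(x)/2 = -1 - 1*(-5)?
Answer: -10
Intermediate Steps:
s(x) = 8 (s(x) = 2*(-1 - 1*(-5)) = 2*(-1 + 5) = 2*4 = 8)
y(B) = -1 (y(B) = -3 + 2 = -1)
-(1 + 1) + y(11)*s(2) = -(1 + 1) - 1*8 = -1*2 - 8 = -2 - 8 = -10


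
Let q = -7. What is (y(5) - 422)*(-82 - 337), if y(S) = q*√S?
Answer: 176818 + 2933*√5 ≈ 1.8338e+5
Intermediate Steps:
y(S) = -7*√S
(y(5) - 422)*(-82 - 337) = (-7*√5 - 422)*(-82 - 337) = (-422 - 7*√5)*(-419) = 176818 + 2933*√5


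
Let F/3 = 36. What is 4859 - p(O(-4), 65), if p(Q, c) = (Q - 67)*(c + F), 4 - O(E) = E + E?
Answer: 14374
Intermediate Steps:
F = 108 (F = 3*36 = 108)
O(E) = 4 - 2*E (O(E) = 4 - (E + E) = 4 - 2*E)
p(Q, c) = (-67 + Q)*(108 + c) (p(Q, c) = (Q - 67)*(c + 108) = (-67 + Q)*(108 + c))
4859 - p(O(-4), 65) = 4859 - (-7236 - 67*65 + 108*(4 - 2*(-4)) + (4 - 2*(-4))*65) = 4859 - (-7236 - 4355 + 108*(4 + 8) + (4 + 8)*65) = 4859 - (-7236 - 4355 + 108*12 + 12*65) = 4859 - (-7236 - 4355 + 1296 + 780) = 4859 - 1*(-9515) = 4859 + 9515 = 14374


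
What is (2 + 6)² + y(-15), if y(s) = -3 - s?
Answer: 76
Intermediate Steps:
(2 + 6)² + y(-15) = (2 + 6)² + (-3 - 1*(-15)) = 8² + (-3 + 15) = 64 + 12 = 76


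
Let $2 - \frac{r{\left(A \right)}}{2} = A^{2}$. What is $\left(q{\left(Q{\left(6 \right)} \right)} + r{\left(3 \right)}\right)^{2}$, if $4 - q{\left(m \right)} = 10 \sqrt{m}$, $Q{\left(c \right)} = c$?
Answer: $700 + 200 \sqrt{6} \approx 1189.9$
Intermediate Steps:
$q{\left(m \right)} = 4 - 10 \sqrt{m}$
$r{\left(A \right)} = 4 - 2 A^{2}$
$\left(q{\left(Q{\left(6 \right)} \right)} + r{\left(3 \right)}\right)^{2} = \left(\left(4 - 10 \sqrt{6}\right) + \left(4 - 2 \cdot 3^{2}\right)\right)^{2} = \left(\left(4 - 10 \sqrt{6}\right) + \left(4 - 18\right)\right)^{2} = \left(\left(4 - 10 \sqrt{6}\right) - 14\right)^{2} = \left(-10 - 10 \sqrt{6}\right)^{2}$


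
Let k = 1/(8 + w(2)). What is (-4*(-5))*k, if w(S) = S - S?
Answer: 5/2 ≈ 2.5000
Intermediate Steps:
w(S) = 0
k = ⅛ (k = 1/(8 + 0) = 1/8 = ⅛ ≈ 0.12500)
(-4*(-5))*k = -4*(-5)*(⅛) = 20*(⅛) = 5/2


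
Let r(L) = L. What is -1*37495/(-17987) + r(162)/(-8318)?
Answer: 154484758/74807933 ≈ 2.0651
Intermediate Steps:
-1*37495/(-17987) + r(162)/(-8318) = -1*37495/(-17987) + 162/(-8318) = -37495*(-1/17987) + 162*(-1/8318) = 37495/17987 - 81/4159 = 154484758/74807933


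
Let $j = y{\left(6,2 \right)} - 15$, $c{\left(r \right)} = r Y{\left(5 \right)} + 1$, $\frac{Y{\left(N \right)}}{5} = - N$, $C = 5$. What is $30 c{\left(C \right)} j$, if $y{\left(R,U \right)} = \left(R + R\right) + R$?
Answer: $-11160$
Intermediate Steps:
$Y{\left(N \right)} = - 5 N$ ($Y{\left(N \right)} = 5 \left(- N\right) = - 5 N$)
$y{\left(R,U \right)} = 3 R$ ($y{\left(R,U \right)} = 2 R + R = 3 R$)
$c{\left(r \right)} = 1 - 25 r$ ($c{\left(r \right)} = r \left(\left(-5\right) 5\right) + 1 = r \left(-25\right) + 1 = - 25 r + 1 = 1 - 25 r$)
$j = 3$ ($j = 3 \cdot 6 - 15 = 18 - 15 = 3$)
$30 c{\left(C \right)} j = 30 \left(1 - 125\right) 3 = 30 \left(-124\right) 3 = \left(-3720\right) 3 = -11160$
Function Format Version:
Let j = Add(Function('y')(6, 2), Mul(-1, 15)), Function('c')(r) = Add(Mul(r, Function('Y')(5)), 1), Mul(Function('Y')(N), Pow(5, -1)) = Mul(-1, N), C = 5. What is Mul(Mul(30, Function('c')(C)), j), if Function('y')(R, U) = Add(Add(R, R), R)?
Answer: -11160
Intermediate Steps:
Function('Y')(N) = Mul(-5, N) (Function('Y')(N) = Mul(5, Mul(-1, N)) = Mul(-5, N))
Function('y')(R, U) = Mul(3, R) (Function('y')(R, U) = Add(Mul(2, R), R) = Mul(3, R))
Function('c')(r) = Add(1, Mul(-25, r)) (Function('c')(r) = Add(Mul(r, Mul(-5, 5)), 1) = Add(Mul(r, -25), 1) = Add(Mul(-25, r), 1) = Add(1, Mul(-25, r)))
j = 3 (j = Add(Mul(3, 6), Mul(-1, 15)) = Add(18, -15) = 3)
Mul(Mul(30, Function('c')(C)), j) = Mul(Mul(30, Add(1, Mul(-25, 5))), 3) = Mul(Mul(30, Add(1, -125)), 3) = Mul(Mul(30, -124), 3) = Mul(-3720, 3) = -11160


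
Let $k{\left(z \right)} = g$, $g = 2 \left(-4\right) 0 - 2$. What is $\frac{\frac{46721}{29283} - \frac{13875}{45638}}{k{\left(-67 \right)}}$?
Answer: $- \frac{1725951373}{2672835108} \approx -0.64574$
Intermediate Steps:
$g = -2$ ($g = \left(-8\right) 0 - 2 = 0 - 2 = -2$)
$k{\left(z \right)} = -2$
$\frac{\frac{46721}{29283} - \frac{13875}{45638}}{k{\left(-67 \right)}} = \frac{\frac{46721}{29283} - \frac{13875}{45638}}{-2} = \left(46721 \cdot \frac{1}{29283} - \frac{13875}{45638}\right) \left(- \frac{1}{2}\right) = \left(\frac{46721}{29283} - \frac{13875}{45638}\right) \left(- \frac{1}{2}\right) = \frac{1725951373}{1336417554} \left(- \frac{1}{2}\right) = - \frac{1725951373}{2672835108}$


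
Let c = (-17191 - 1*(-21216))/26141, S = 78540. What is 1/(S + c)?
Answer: 26141/2053118165 ≈ 1.2732e-5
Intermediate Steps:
c = 4025/26141 (c = (-17191 + 21216)*(1/26141) = 4025*(1/26141) = 4025/26141 ≈ 0.15397)
1/(S + c) = 1/(78540 + 4025/26141) = 1/(2053118165/26141) = 26141/2053118165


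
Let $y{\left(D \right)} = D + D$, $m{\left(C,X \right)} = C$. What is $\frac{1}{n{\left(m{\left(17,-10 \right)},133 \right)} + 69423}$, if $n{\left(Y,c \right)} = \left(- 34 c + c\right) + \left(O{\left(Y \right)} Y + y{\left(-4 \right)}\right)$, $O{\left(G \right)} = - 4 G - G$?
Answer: $\frac{1}{63581} \approx 1.5728 \cdot 10^{-5}$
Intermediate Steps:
$O{\left(G \right)} = - 5 G$
$y{\left(D \right)} = 2 D$
$n{\left(Y,c \right)} = -8 - 33 c - 5 Y^{2}$ ($n{\left(Y,c \right)} = \left(- 34 c + c\right) + \left(- 5 Y Y + 2 \left(-4\right)\right) = - 33 c - \left(8 + 5 Y^{2}\right) = -8 - 33 c - 5 Y^{2}$)
$\frac{1}{n{\left(m{\left(17,-10 \right)},133 \right)} + 69423} = \frac{1}{\left(-8 - 4389 - 5 \cdot 17^{2}\right) + 69423} = \frac{1}{\left(-8 - 4389 - 1445\right) + 69423} = \frac{1}{-5842 + 69423} = \frac{1}{63581}$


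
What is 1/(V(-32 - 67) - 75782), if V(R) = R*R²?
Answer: -1/1046081 ≈ -9.5595e-7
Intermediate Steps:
V(R) = R³
1/(V(-32 - 67) - 75782) = 1/((-32 - 67)³ - 75782) = 1/((-99)³ - 75782) = 1/(-970299 - 75782) = 1/(-1046081) = -1/1046081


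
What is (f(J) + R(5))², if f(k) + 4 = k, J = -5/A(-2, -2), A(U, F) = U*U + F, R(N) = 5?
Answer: 9/4 ≈ 2.2500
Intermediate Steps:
A(U, F) = F + U² (A(U, F) = U² + F = F + U²)
J = -5/2 (J = -5/(-2 + (-2)²) = -5/(-2 + 4) = -5/2 ≈ -2.5000)
f(k) = -4 + k
(f(J) + R(5))² = ((-4 - 5/2) + 5)² = (-13/2 + 5)² = (-3/2)² = 9/4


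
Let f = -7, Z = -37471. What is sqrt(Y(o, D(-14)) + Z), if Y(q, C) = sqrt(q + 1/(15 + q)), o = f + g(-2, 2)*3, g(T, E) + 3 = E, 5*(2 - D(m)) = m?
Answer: sqrt(-936775 + 35*I*sqrt(5))/5 ≈ 0.008086 + 193.57*I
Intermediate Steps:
D(m) = 2 - m/5
g(T, E) = -3 + E
o = -10 (o = -7 + (-3 + 2)*3 = -7 - 1*3 = -7 - 3 = -10)
sqrt(Y(o, D(-14)) + Z) = sqrt(sqrt((1 - 10*(15 - 10))/(15 - 10)) - 37471) = sqrt(sqrt((1 - 10*5)/5) - 37471) = sqrt(sqrt((1 - 50)/5) - 37471) = sqrt(sqrt((1/5)*(-49)) - 37471) = sqrt(sqrt(-49/5) - 37471) = sqrt(7*I*sqrt(5)/5 - 37471) = sqrt(-37471 + 7*I*sqrt(5)/5)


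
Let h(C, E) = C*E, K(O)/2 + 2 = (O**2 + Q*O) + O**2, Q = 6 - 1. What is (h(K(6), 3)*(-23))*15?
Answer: -207000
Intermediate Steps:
Q = 5
K(O) = -4 + 4*O**2 + 10*O (K(O) = -4 + 2*((O**2 + 5*O) + O**2) = -4 + 2*(2*O**2 + 5*O) = -4 + (4*O**2 + 10*O) = -4 + 4*O**2 + 10*O)
(h(K(6), 3)*(-23))*15 = (((-4 + 4*6**2 + 10*6)*3)*(-23))*15 = (((-4 + 4*36 + 60)*3)*(-23))*15 = (((-4 + 144 + 60)*3)*(-23))*15 = ((200*3)*(-23))*15 = (600*(-23))*15 = -13800*15 = -207000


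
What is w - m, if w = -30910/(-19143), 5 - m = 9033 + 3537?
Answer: 240562705/19143 ≈ 12567.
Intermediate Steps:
m = -12565 (m = 5 - (9033 + 3537) = 5 - 1*12570 = 5 - 12570 = -12565)
w = 30910/19143 (w = -30910*(-1/19143) = 30910/19143 ≈ 1.6147)
w - m = 30910/19143 - 1*(-12565) = 30910/19143 + 12565 = 240562705/19143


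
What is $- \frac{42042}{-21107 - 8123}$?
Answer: $\frac{21021}{14615} \approx 1.4383$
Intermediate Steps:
$- \frac{42042}{-21107 - 8123} = - \frac{42042}{-29230} = \left(-42042\right) \left(- \frac{1}{29230}\right) = \frac{21021}{14615}$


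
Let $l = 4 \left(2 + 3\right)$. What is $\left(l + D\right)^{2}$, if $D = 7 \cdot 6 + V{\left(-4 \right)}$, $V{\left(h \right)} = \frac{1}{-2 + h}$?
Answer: $\frac{137641}{36} \approx 3823.4$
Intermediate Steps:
$l = 20$ ($l = 4 \cdot 5 = 20$)
$D = \frac{251}{6}$ ($D = 7 \cdot 6 + \frac{1}{-2 - 4} = 42 + \frac{1}{-6} = 42 - \frac{1}{6} = \frac{251}{6} \approx 41.833$)
$\left(l + D\right)^{2} = \left(20 + \frac{251}{6}\right)^{2} = \left(\frac{371}{6}\right)^{2} = \frac{137641}{36}$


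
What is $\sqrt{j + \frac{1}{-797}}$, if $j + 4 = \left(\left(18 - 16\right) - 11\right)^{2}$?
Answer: $\frac{2 \sqrt{12227574}}{797} \approx 8.7749$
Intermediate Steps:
$j = 77$ ($j = -4 + \left(\left(18 - 16\right) - 11\right)^{2} = -4 + \left(2 - 11\right)^{2} = -4 + \left(-9\right)^{2} = -4 + 81 = 77$)
$\sqrt{j + \frac{1}{-797}} = \sqrt{77 + \frac{1}{-797}} = \sqrt{77 - \frac{1}{797}} = \sqrt{\frac{61368}{797}} = \frac{2 \sqrt{12227574}}{797}$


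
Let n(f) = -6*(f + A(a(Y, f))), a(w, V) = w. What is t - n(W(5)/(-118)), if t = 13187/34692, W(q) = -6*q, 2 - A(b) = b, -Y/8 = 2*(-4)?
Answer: -12839317/34692 ≈ -370.09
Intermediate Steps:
Y = 64 (Y = -16*(-4) = -8*(-8) = 64)
A(b) = 2 - b
t = 13187/34692 (t = 13187*(1/34692) = 13187/34692 ≈ 0.38012)
n(f) = 372 - 6*f (n(f) = -6*(f + (2 - 1*64)) = -6*(f + (2 - 64)) = -6*(f - 62) = -6*(-62 + f) = 372 - 6*f)
t - n(W(5)/(-118)) = 13187/34692 - (372 - 6*(-6*5)/(-118)) = 13187/34692 - (372 - (-180)*(-1)/118) = 13187/34692 - (372 - 6*15/59) = 13187/34692 - (372 - 90/59) = 13187/34692 - 1*21858/59 = 13187/34692 - 21858/59 = -12839317/34692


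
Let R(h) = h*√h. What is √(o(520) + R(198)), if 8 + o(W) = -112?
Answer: √(-120 + 594*√22) ≈ 51.634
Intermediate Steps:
R(h) = h^(3/2)
o(W) = -120 (o(W) = -8 - 112 = -120)
√(o(520) + R(198)) = √(-120 + 198^(3/2)) = √(-120 + 594*√22)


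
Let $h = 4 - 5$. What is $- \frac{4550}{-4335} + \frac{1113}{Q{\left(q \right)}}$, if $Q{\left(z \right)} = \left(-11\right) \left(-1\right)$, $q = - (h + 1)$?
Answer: $\frac{974981}{9537} \approx 102.23$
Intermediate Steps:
$h = -1$ ($h = 4 - 5 = -1$)
$q = 0$ ($q = - (-1 + 1) = \left(-1\right) 0 = 0$)
$Q{\left(z \right)} = 11$
$- \frac{4550}{-4335} + \frac{1113}{Q{\left(q \right)}} = - \frac{4550}{-4335} + \frac{1113}{11} = \left(-4550\right) \left(- \frac{1}{4335}\right) + 1113 \cdot \frac{1}{11} = \frac{910}{867} + \frac{1113}{11} = \frac{974981}{9537}$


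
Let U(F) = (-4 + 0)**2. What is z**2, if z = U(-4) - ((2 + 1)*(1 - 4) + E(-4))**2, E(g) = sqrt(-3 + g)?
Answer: 1096 - 2088*I*sqrt(7) ≈ 1096.0 - 5524.3*I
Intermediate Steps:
U(F) = 16 (U(F) = (-4)**2 = 16)
z = 16 - (-9 + I*sqrt(7))**2 (z = 16 - ((2 + 1)*(1 - 4) + sqrt(-3 - 4))**2 = 16 - (3*(-3) + sqrt(-7))**2 = 16 - (-9 + I*sqrt(7))**2 ≈ -58.0 + 47.624*I)
z**2 = (-58 + 18*I*sqrt(7))**2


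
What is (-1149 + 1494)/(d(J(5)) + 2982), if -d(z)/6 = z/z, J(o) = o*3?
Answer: 115/992 ≈ 0.11593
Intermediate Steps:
J(o) = 3*o
d(z) = -6 (d(z) = -6*z/z = -6*1 = -6)
(-1149 + 1494)/(d(J(5)) + 2982) = (-1149 + 1494)/(-6 + 2982) = 345/2976 = 345*(1/2976) = 115/992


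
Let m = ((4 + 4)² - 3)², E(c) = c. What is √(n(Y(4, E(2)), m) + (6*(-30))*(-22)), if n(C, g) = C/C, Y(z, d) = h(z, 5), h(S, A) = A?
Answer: √3961 ≈ 62.936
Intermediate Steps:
Y(z, d) = 5
m = 3721 (m = (8² - 3)² = (64 - 3)² = 61² = 3721)
n(C, g) = 1
√(n(Y(4, E(2)), m) + (6*(-30))*(-22)) = √(1 + (6*(-30))*(-22)) = √(1 - 180*(-22)) = √(1 + 3960) = √3961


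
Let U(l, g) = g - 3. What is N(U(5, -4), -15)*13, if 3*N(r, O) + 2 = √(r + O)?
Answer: -26/3 + 13*I*√22/3 ≈ -8.6667 + 20.325*I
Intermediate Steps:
U(l, g) = -3 + g
N(r, O) = -⅔ + √(O + r)/3 (N(r, O) = -⅔ + √(r + O)/3 = -⅔ + √(O + r)/3)
N(U(5, -4), -15)*13 = (-⅔ + √(-15 + (-3 - 4))/3)*13 = (-⅔ + √(-15 - 7)/3)*13 = (-⅔ + √(-22)/3)*13 = (-⅔ + (I*√22)/3)*13 = (-⅔ + I*√22/3)*13 = -26/3 + 13*I*√22/3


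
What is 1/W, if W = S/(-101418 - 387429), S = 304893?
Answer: -162949/101631 ≈ -1.6033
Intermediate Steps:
W = -101631/162949 (W = 304893/(-101418 - 387429) = 304893/(-488847) = 304893*(-1/488847) = -101631/162949 ≈ -0.62370)
1/W = 1/(-101631/162949) = -162949/101631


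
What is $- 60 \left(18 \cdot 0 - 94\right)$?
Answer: $5640$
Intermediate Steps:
$- 60 \left(18 \cdot 0 - 94\right) = - 60 \left(0 - 94\right) = \left(-60\right) \left(-94\right) = 5640$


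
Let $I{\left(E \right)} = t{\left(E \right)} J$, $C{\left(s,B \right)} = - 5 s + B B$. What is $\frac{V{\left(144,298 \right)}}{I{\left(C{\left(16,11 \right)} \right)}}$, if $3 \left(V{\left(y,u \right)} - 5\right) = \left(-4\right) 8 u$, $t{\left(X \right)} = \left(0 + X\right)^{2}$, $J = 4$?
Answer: $- \frac{9521}{20172} \approx -0.47199$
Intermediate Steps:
$C{\left(s,B \right)} = B^{2} - 5 s$ ($C{\left(s,B \right)} = - 5 s + B^{2} = B^{2} - 5 s$)
$t{\left(X \right)} = X^{2}$
$V{\left(y,u \right)} = 5 - \frac{32 u}{3}$ ($V{\left(y,u \right)} = 5 + \frac{\left(-4\right) 8 u}{3} = 5 + \frac{\left(-32\right) u}{3} = 5 - \frac{32 u}{3}$)
$I{\left(E \right)} = 4 E^{2}$ ($I{\left(E \right)} = E^{2} \cdot 4 = 4 E^{2}$)
$\frac{V{\left(144,298 \right)}}{I{\left(C{\left(16,11 \right)} \right)}} = \frac{5 - \frac{9536}{3}}{4 \left(11^{2} - 80\right)^{2}} = \frac{5 - \frac{9536}{3}}{4 \left(121 - 80\right)^{2}} = - \frac{9521}{3 \cdot 4 \cdot 41^{2}} = - \frac{9521}{3 \cdot 4 \cdot 1681} = - \frac{9521}{3 \cdot 6724} = \left(- \frac{9521}{3}\right) \frac{1}{6724} = - \frac{9521}{20172}$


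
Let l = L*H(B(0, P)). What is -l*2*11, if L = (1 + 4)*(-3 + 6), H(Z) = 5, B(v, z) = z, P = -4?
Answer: -1650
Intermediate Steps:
L = 15 (L = 5*3 = 15)
l = 75 (l = 15*5 = 75)
-l*2*11 = -75*2*11 = -150*11 = -1*1650 = -1650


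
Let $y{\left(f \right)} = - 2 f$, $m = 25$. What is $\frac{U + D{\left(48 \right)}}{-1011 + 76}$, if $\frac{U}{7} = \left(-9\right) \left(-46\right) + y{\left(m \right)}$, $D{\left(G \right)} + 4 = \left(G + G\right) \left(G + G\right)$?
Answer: $- \frac{2352}{187} \approx -12.578$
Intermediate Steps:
$D{\left(G \right)} = -4 + 4 G^{2}$ ($D{\left(G \right)} = -4 + \left(G + G\right) \left(G + G\right) = -4 + 2 G 2 G = -4 + 4 G^{2}$)
$U = 2548$ ($U = 7 \left(\left(-9\right) \left(-46\right) - 50\right) = 7 \left(414 - 50\right) = 7 \cdot 364 = 2548$)
$\frac{U + D{\left(48 \right)}}{-1011 + 76} = \frac{2548 - \left(4 - 4 \cdot 48^{2}\right)}{-1011 + 76} = \frac{2548 + \left(-4 + 4 \cdot 2304\right)}{-935} = \left(2548 + \left(-4 + 9216\right)\right) \left(- \frac{1}{935}\right) = \left(2548 + 9212\right) \left(- \frac{1}{935}\right) = 11760 \left(- \frac{1}{935}\right) = - \frac{2352}{187}$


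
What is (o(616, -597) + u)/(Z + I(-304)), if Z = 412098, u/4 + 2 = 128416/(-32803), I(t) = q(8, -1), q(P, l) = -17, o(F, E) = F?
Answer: 19430560/13517493043 ≈ 0.0014374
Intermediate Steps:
I(t) = -17
u = -776088/32803 (u = -8 + 4*(128416/(-32803)) = -8 + 4*(128416*(-1/32803)) = -8 + 4*(-128416/32803) = -8 - 513664/32803 = -776088/32803 ≈ -23.659)
(o(616, -597) + u)/(Z + I(-304)) = (616 - 776088/32803)/(412098 - 17) = (19430560/32803)/412081 = (19430560/32803)*(1/412081) = 19430560/13517493043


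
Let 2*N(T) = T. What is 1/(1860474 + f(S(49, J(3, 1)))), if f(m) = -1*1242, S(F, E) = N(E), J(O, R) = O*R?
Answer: 1/1859232 ≈ 5.3786e-7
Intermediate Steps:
N(T) = T/2
S(F, E) = E/2
f(m) = -1242
1/(1860474 + f(S(49, J(3, 1)))) = 1/(1860474 - 1242) = 1/1859232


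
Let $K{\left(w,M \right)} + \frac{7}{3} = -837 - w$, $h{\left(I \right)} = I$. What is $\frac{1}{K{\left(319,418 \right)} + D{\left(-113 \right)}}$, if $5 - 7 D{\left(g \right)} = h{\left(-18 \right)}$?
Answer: $- \frac{21}{24256} \approx -0.00086576$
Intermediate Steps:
$K{\left(w,M \right)} = - \frac{2518}{3} - w$ ($K{\left(w,M \right)} = - \frac{7}{3} - \left(837 + w\right) = - \frac{2518}{3} - w$)
$D{\left(g \right)} = \frac{23}{7}$ ($D{\left(g \right)} = \frac{5}{7} - - \frac{18}{7} = \frac{5}{7} + \frac{18}{7} = \frac{23}{7}$)
$\frac{1}{K{\left(319,418 \right)} + D{\left(-113 \right)}} = \frac{1}{\left(- \frac{2518}{3} - 319\right) + \frac{23}{7}} = \frac{1}{- \frac{3475}{3} + \frac{23}{7}} = \frac{1}{- \frac{24256}{21}} = - \frac{21}{24256}$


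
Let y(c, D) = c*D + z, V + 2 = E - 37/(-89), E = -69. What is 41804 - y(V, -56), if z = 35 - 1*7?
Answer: 3366272/89 ≈ 37823.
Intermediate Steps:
z = 28 (z = 35 - 7 = 28)
V = -6282/89 (V = -2 + (-69 - 37/(-89)) = -2 + (-69 - 37*(-1/89)) = -2 + (-69 + 37/89) = -2 - 6104/89 = -6282/89 ≈ -70.584)
y(c, D) = 28 + D*c (y(c, D) = c*D + 28 = D*c + 28 = 28 + D*c)
41804 - y(V, -56) = 41804 - (28 - 56*(-6282/89)) = 41804 - (28 + 351792/89) = 41804 - 1*354284/89 = 41804 - 354284/89 = 3366272/89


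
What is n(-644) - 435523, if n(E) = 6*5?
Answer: -435493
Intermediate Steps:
n(E) = 30
n(-644) - 435523 = 30 - 435523 = -435493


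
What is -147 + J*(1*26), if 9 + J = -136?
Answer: -3917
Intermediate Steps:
J = -145 (J = -9 - 136 = -145)
-147 + J*(1*26) = -147 - 145*26 = -147 - 3770 = -3917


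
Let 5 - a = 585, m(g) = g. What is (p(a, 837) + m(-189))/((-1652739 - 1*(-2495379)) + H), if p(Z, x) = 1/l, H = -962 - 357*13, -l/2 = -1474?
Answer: -557171/2467585076 ≈ -0.00022580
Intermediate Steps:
l = 2948 (l = -2*(-1474) = 2948)
a = -580 (a = 5 - 1*585 = 5 - 585 = -580)
H = -5603 (H = -962 - 4641 = -5603)
p(Z, x) = 1/2948
(p(a, 837) + m(-189))/((-1652739 - 1*(-2495379)) + H) = (1/2948 - 189)/((-1652739 - 1*(-2495379)) - 5603) = -557171/(2948*((-1652739 + 2495379) - 5603)) = -557171/(2948*(842640 - 5603)) = -557171/2948/837037 = -557171/2948*1/837037 = -557171/2467585076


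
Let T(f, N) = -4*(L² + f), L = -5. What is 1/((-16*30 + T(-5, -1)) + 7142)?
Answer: 1/6582 ≈ 0.00015193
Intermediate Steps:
T(f, N) = -100 - 4*f (T(f, N) = -4*((-5)² + f) = -4*(25 + f) = -100 - 4*f)
1/((-16*30 + T(-5, -1)) + 7142) = 1/((-16*30 + (-100 - 4*(-5))) + 7142) = 1/((-480 + (-100 + 20)) + 7142) = 1/((-480 - 80) + 7142) = 1/(-560 + 7142) = 1/6582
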